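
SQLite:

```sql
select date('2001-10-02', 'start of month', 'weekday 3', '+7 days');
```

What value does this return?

`start of month` rewinds 2001-10-02 to 2001-10-01.
`weekday 3` advances to the next Wednesday; 2001-10-01 is a Monday, so it moves forward to 2001-10-03.
Advancing 7 more days within October lands on 2001-10-10.

2001-10-10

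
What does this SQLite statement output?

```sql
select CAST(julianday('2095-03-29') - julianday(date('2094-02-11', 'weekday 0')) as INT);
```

408

`weekday 0` advances to the next Sunday; 2094-02-11 is a Thursday, so it moves forward to 2094-02-14.
14 days remain in February 2094 after the 14th (28 − 14).
Full months from March 2094 through February 2095 contribute their day counts.
Then 29 days into March 2095.
Total: 14 + 31 + 30 + 31 + 30 + 31 + 31 + 30 + 31 + 30 + 31 + 31 + 28 + 29 = 408.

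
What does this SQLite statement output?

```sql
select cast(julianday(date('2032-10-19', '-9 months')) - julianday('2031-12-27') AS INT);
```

Adding -9 months to 2032-10-19 gives 2032-01-19.
4 days remain in December 2031 after the 27th (31 − 27).
Then 19 days into January 2032.
Total: 4 + 19 = 23.

23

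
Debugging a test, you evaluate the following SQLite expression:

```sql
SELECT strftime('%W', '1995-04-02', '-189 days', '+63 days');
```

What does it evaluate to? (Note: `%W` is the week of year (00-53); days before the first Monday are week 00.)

First apply '-189 days', '+63 days': 1995-04-02 → 1994-11-27.
1994-11-27 is a Sunday. SQLite's %W counts Mondays since the year started; the result is 47.

47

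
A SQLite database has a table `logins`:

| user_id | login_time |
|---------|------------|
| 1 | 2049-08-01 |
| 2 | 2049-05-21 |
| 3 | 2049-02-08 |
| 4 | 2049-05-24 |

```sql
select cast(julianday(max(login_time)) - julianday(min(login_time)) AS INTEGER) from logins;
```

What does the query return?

174

MIN = 2049-02-08, MAX = 2049-08-01.
20 days remain in February 2049 after the 8th (28 − 8).
March 2049: 31 days.
April 2049: 30 days.
May 2049: 31 days.
June 2049: 30 days.
July 2049: 31 days.
Then 1 day into August 2049.
Total: 20 + 31 + 30 + 31 + 30 + 31 + 1 = 174.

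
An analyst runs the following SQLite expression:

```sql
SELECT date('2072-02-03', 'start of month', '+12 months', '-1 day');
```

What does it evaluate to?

2073-01-31

`start of month` rewinds 2072-02-03 to 2072-02-01.
Adding +12 months to 2072-02-01 gives 2073-02-01.
Going back 1 day from 2073-02-01 reaches 2073-01-31 (last day of January, 31 days).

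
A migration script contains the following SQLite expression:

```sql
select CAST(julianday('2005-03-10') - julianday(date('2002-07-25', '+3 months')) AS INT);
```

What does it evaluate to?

Adding +3 months to 2002-07-25 gives 2002-10-25.
6 days remain in October 2002 after the 25th (31 − 25).
Full months from November 2002 through February 2005 contribute their day counts.
Then 10 days into March 2005.
Total: 6 + 30 + 31 + 31 + 28 + 31 + 30 + 31 + 30 + 31 + 31 + 30 + 31 + 30 + 31 + 31 + 29 + 31 + 30 + 31 + 30 + 31 + 31 + 30 + 31 + 30 + 31 + 31 + 28 + 10 = 867.

867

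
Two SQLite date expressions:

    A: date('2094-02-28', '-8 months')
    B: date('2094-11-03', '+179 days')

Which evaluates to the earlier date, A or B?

A

A = 2093-06-28.
B = 2095-05-01.
A is earlier.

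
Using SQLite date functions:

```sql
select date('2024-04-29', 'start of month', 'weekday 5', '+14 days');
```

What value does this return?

2024-04-19

`start of month` rewinds 2024-04-29 to 2024-04-01.
`weekday 5` advances to the next Friday; 2024-04-01 is a Monday, so it moves forward to 2024-04-05.
Advancing 14 more days within April lands on 2024-04-19.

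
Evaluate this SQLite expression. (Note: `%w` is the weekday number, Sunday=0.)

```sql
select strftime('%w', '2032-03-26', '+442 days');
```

First apply '+442 days': 2032-03-26 → 2033-06-11.
2033-06-11 is a Saturday; with Sunday=0 that is 6.

6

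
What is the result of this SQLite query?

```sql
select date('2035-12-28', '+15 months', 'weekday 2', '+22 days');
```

2037-04-22

Adding +15 months to 2035-12-28 gives 2037-03-28.
`weekday 2` advances to the next Tuesday; 2037-03-28 is a Saturday, so it moves forward to 2037-03-31.
March 2037 has 31 days; 0 remain after the 31st, so 1 days reach 2037-04-01.
Advancing 21 more days within April lands on 2037-04-22.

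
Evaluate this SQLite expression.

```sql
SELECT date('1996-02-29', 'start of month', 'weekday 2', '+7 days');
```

1996-02-13

`start of month` rewinds 1996-02-29 to 1996-02-01.
`weekday 2` advances to the next Tuesday; 1996-02-01 is a Thursday, so it moves forward to 1996-02-06.
Advancing 7 more days within February lands on 1996-02-13.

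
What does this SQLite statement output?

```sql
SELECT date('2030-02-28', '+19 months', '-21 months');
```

2029-12-28

Adding +19 months to 2030-02-28 gives 2031-09-28.
Adding -21 months to 2031-09-28 gives 2029-12-28.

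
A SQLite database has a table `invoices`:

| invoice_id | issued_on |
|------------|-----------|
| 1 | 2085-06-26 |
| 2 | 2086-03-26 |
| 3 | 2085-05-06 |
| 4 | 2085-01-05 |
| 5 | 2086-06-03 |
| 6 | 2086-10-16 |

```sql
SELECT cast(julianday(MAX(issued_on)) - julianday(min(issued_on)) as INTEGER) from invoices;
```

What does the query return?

649

MIN = 2085-01-05, MAX = 2086-10-16.
26 days remain in January 2085 after the 5th (31 − 5).
Full months from February 2085 through September 2086 contribute their day counts.
Then 16 days into October 2086.
Total: 26 + 28 + 31 + 30 + 31 + 30 + 31 + 31 + 30 + 31 + 30 + 31 + 31 + 28 + 31 + 30 + 31 + 30 + 31 + 31 + 30 + 16 = 649.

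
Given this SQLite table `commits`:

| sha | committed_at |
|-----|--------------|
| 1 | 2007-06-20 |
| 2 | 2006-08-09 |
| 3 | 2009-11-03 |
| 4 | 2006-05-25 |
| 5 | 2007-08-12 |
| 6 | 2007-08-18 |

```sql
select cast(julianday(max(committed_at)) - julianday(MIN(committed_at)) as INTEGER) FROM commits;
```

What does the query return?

1258

MIN = 2006-05-25, MAX = 2009-11-03.
6 days remain in May 2006 after the 25th (31 − 25).
Full months from June 2006 through October 2009 contribute their day counts.
Then 3 days into November 2009.
Total: 6 + 30 + 31 + 31 + 30 + 31 + 30 + 31 + 31 + 28 + 31 + 30 + 31 + 30 + 31 + 31 + 30 + 31 + 30 + 31 + 31 + 29 + 31 + 30 + 31 + 30 + 31 + 31 + 30 + 31 + 30 + 31 + 31 + 28 + 31 + 30 + 31 + 30 + 31 + 31 + 30 + 31 + 3 = 1258.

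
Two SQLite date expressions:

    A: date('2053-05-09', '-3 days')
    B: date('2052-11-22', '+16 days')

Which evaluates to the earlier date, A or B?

A = 2053-05-06.
B = 2052-12-08.
B is earlier.

B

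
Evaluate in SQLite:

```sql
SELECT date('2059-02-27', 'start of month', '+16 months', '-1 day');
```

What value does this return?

`start of month` rewinds 2059-02-27 to 2059-02-01.
Adding +16 months to 2059-02-01 gives 2060-06-01.
Going back 1 day from 2060-06-01 reaches 2060-05-31 (last day of May, 31 days).

2060-05-31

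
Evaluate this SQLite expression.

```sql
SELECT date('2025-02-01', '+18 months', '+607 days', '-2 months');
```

2028-01-30

Adding +18 months to 2025-02-01 gives 2026-08-01.
Applying '+607 days' to 2026-08-01: counting 607 days forward gives 2028-03-30.
Adding -2 months to 2028-03-30 gives 2028-01-30.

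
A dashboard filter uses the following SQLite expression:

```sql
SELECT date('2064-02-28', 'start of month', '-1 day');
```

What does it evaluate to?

2064-01-31

`start of month` rewinds 2064-02-28 to 2064-02-01.
Going back 1 day from 2064-02-01 reaches 2064-01-31 (last day of January, 31 days).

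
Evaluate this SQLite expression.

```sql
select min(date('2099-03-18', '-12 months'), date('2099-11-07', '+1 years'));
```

date('2099-03-18', '-12 months') → 2098-03-18.
date('2099-11-07', '+1 years') → 2100-11-07.
Earlier of the two is 2098-03-18.

2098-03-18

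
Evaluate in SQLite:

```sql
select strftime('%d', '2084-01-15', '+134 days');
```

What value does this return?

First apply '+134 days': 2084-01-15 → 2084-05-28.
`%d` extracts the 2-digit day of month: 28.

28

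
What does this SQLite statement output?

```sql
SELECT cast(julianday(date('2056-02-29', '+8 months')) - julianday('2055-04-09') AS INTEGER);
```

Adding +8 months to 2056-02-29 gives 2056-10-29.
21 days remain in April 2055 after the 9th (30 − 9).
Full months from May 2055 through September 2056 contribute their day counts.
Then 29 days into October 2056.
Total: 21 + 31 + 30 + 31 + 31 + 30 + 31 + 30 + 31 + 31 + 29 + 31 + 30 + 31 + 30 + 31 + 31 + 30 + 29 = 569.

569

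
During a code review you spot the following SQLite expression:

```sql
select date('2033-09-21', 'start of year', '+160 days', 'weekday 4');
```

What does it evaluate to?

2033-06-16

`start of year` rewinds 2033-09-21 to 2033-01-01.
Applying '+160 days' to 2033-01-01: counting 160 days forward gives 2033-06-10.
`weekday 4` advances to the next Thursday; 2033-06-10 is a Friday, so it moves forward to 2033-06-16.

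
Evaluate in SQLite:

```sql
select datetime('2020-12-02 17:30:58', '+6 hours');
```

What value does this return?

+6 hours from 2020-12-02 17:30:58 is 2020-12-02 23:30:58.

2020-12-02 23:30:58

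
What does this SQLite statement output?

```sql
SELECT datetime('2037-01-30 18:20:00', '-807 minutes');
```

2037-01-30 04:53:00

807 minutes = 13h 27m; -807 minutes from 2037-01-30 18:20:00 is 2037-01-30 04:53:00.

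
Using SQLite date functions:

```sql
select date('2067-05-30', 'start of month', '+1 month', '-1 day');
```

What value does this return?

`start of month` rewinds 2067-05-30 to 2067-05-01.
Adding +1 month to 2067-05-01 gives 2067-06-01.
Going back 1 day from 2067-06-01 reaches 2067-05-31 (last day of May, 31 days).

2067-05-31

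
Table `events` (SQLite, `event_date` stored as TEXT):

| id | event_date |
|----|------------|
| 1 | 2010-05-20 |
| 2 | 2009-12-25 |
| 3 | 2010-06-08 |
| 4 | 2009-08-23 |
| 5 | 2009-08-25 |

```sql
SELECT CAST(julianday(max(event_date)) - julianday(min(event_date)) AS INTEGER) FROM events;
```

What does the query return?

289

MIN = 2009-08-23, MAX = 2010-06-08.
8 days remain in August 2009 after the 23rd (31 − 23).
Full months from September 2009 through May 2010 contribute their day counts.
Then 8 days into June 2010.
Total: 8 + 30 + 31 + 30 + 31 + 31 + 28 + 31 + 30 + 31 + 8 = 289.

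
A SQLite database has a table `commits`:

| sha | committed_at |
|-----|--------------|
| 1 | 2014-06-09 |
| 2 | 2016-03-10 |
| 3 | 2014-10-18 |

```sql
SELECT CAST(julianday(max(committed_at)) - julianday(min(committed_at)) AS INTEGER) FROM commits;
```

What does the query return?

640

MIN = 2014-06-09, MAX = 2016-03-10.
21 days remain in June 2014 after the 9th (30 − 9).
Full months from July 2014 through February 2016 contribute their day counts.
Then 10 days into March 2016.
Total: 21 + 31 + 31 + 30 + 31 + 30 + 31 + 31 + 28 + 31 + 30 + 31 + 30 + 31 + 31 + 30 + 31 + 30 + 31 + 31 + 29 + 10 = 640.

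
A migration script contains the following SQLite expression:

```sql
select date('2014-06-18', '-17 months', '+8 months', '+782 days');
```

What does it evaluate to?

2015-11-09

Adding -17 months to 2014-06-18 gives 2013-01-18.
Adding +8 months to 2013-01-18 gives 2013-09-18.
Applying '+782 days' to 2013-09-18: counting 782 days forward gives 2015-11-09.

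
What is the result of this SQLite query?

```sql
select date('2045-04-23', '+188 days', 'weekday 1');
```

2045-10-30

Applying '+188 days' to 2045-04-23: counting 188 days forward gives 2045-10-28.
`weekday 1` advances to the next Monday; 2045-10-28 is a Saturday, so it moves forward to 2045-10-30.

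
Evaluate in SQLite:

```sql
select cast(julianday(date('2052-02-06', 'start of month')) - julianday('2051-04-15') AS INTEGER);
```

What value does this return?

292

`start of month` rewinds 2052-02-06 to 2052-02-01.
15 days remain in April 2051 after the 15th (30 − 15).
Full months from May 2051 through January 2052 contribute their day counts.
Then 1 day into February 2052.
Total: 15 + 31 + 30 + 31 + 31 + 30 + 31 + 30 + 31 + 31 + 1 = 292.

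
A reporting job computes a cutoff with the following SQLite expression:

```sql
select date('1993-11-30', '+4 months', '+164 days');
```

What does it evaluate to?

Adding +4 months to 1993-11-30 gives 1994-03-30.
Applying '+164 days' to 1994-03-30: counting 164 days forward gives 1994-09-10.

1994-09-10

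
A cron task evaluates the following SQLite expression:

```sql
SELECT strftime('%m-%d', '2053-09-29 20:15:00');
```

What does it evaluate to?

09-29

`%m-%d` extracts the month-day: 09-29.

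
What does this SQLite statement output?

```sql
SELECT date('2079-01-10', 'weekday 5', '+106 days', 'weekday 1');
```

`weekday 5` advances to the next Friday; 2079-01-10 is a Tuesday, so it moves forward to 2079-01-13.
Applying '+106 days' to 2079-01-13: counting 106 days forward gives 2079-04-29.
`weekday 1` advances to the next Monday; 2079-04-29 is a Saturday, so it moves forward to 2079-05-01.

2079-05-01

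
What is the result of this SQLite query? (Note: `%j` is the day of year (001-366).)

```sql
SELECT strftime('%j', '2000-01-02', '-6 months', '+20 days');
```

First apply '-6 months', '+20 days': 2000-01-02 → 1999-07-22.
Day-of-year for 1999-07-22: days since 1999-01-01 inclusive = 203, zero-padded to 203.

203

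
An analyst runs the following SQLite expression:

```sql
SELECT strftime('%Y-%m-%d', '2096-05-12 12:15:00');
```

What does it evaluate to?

2096-05-12

`%Y-%m-%d` extracts the ISO date: 2096-05-12.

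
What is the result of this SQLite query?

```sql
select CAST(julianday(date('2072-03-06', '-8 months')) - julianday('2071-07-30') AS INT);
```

-24

Adding -8 months to 2072-03-06 gives 2071-07-06.
Both dates are in July 2071: 30 − 6 = 24.
The subtraction is earlier − later, so the result is −24 → -24.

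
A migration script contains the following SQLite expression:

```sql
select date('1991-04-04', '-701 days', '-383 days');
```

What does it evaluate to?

1988-04-15

Applying '-701 days' to 1991-04-04: counting 701 days back gives 1989-05-03.
Applying '-383 days' to 1989-05-03: counting 383 days back gives 1988-04-15.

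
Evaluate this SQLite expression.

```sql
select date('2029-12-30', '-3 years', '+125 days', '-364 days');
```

Adding -3 years to 2029-12-30 gives 2026-12-30.
Applying '+125 days' to 2026-12-30: counting 125 days forward gives 2027-05-04.
Applying '-364 days' to 2027-05-04: counting 364 days back gives 2026-05-05.

2026-05-05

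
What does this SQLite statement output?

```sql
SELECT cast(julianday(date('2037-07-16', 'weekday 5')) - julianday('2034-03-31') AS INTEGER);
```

1204

`weekday 5` advances to the next Friday; 2037-07-16 is a Thursday, so it moves forward to 2037-07-17.
0 days remain in March 2034 after the 31st (31 − 31).
Full months from April 2034 through June 2037 contribute their day counts.
Then 17 days into July 2037.
Total: 0 + 30 + 31 + 30 + 31 + 31 + 30 + 31 + 30 + 31 + 31 + 28 + 31 + 30 + 31 + 30 + 31 + 31 + 30 + 31 + 30 + 31 + 31 + 29 + 31 + 30 + 31 + 30 + 31 + 31 + 30 + 31 + 30 + 31 + 31 + 28 + 31 + 30 + 31 + 30 + 17 = 1204.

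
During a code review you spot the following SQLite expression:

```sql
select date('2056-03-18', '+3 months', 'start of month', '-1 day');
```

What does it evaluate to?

2056-05-31

Adding +3 months to 2056-03-18 gives 2056-06-18.
`start of month` rewinds 2056-06-18 to 2056-06-01.
Going back 1 day from 2056-06-01 reaches 2056-05-31 (last day of May, 31 days).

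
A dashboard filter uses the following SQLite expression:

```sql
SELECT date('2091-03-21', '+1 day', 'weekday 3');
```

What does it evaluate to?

Advancing 1 more day within March lands on 2091-03-22.
`weekday 3` advances to the next Wednesday; 2091-03-22 is a Thursday, so it moves forward to 2091-03-28.

2091-03-28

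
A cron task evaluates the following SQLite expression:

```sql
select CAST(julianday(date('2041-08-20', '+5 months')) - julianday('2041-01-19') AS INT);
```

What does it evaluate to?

Adding +5 months to 2041-08-20 gives 2042-01-20.
12 days remain in January 2041 after the 19th (31 − 19).
Full months from February 2041 through December 2041 contribute their day counts.
Then 20 days into January 2042.
Total: 12 + 28 + 31 + 30 + 31 + 30 + 31 + 31 + 30 + 31 + 30 + 31 + 20 = 366.

366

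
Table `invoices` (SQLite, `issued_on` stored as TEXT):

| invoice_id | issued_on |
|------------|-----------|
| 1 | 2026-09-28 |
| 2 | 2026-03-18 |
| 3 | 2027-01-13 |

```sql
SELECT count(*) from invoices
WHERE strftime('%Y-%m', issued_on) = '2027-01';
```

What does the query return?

Rows with year-month 2027-01: 2027-01-13 → 1.

1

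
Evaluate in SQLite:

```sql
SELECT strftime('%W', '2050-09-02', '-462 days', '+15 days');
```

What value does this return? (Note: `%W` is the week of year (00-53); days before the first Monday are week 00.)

First apply '-462 days', '+15 days': 2050-09-02 → 2049-06-12.
2049-06-12 is a Saturday. SQLite's %W counts Mondays since the year started; the result is 23.

23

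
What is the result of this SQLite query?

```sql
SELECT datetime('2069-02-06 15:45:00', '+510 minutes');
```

2069-02-07 00:15:00

510 minutes = 8h 30m; +510 minutes from 2069-02-06 15:45:00 is 2069-02-07 00:15:00 (crosses midnight).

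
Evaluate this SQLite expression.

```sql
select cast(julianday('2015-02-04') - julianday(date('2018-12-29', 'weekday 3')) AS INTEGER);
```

-1428

`weekday 3` advances to the next Wednesday; 2018-12-29 is a Saturday, so it moves forward to 2019-01-02.
24 days remain in February 2015 after the 4th (28 − 4).
Full months from March 2015 through December 2018 contribute their day counts.
Then 2 days into January 2019.
Total: 24 + 31 + 30 + 31 + 30 + 31 + 31 + 30 + 31 + 30 + 31 + 31 + 29 + 31 + 30 + 31 + 30 + 31 + 31 + 30 + 31 + 30 + 31 + 31 + 28 + 31 + 30 + 31 + 30 + 31 + 31 + 30 + 31 + 30 + 31 + 31 + 28 + 31 + 30 + 31 + 30 + 31 + 31 + 30 + 31 + 30 + 31 + 2 = 1428.
The subtraction is earlier − later, so the result is −1428 → -1428.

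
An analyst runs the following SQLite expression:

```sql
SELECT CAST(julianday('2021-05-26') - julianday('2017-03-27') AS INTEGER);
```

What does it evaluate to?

1521

4 days remain in March 2017 after the 27th (31 − 27).
Full months from April 2017 through April 2021 contribute their day counts.
Then 26 days into May 2021.
Total: 4 + 30 + 31 + 30 + 31 + 31 + 30 + 31 + 30 + 31 + 31 + 28 + 31 + 30 + 31 + 30 + 31 + 31 + 30 + 31 + 30 + 31 + 31 + 28 + 31 + 30 + 31 + 30 + 31 + 31 + 30 + 31 + 30 + 31 + 31 + 29 + 31 + 30 + 31 + 30 + 31 + 31 + 30 + 31 + 30 + 31 + 31 + 28 + 31 + 30 + 26 = 1521.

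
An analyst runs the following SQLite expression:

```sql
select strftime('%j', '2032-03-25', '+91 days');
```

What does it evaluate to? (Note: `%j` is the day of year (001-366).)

176

First apply '+91 days': 2032-03-25 → 2032-06-24.
Day-of-year for 2032-06-24: days since 2032-01-01 inclusive = 176, zero-padded to 176.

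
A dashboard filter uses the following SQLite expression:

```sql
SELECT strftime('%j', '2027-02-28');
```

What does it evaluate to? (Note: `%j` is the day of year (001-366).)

059

Day-of-year for 2027-02-28: days since 2027-01-01 inclusive = 59, zero-padded to 059.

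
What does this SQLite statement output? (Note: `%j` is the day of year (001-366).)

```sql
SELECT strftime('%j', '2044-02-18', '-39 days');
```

010

First apply '-39 days': 2044-02-18 → 2044-01-10.
Day-of-year for 2044-01-10: days since 2044-01-01 inclusive = 10, zero-padded to 010.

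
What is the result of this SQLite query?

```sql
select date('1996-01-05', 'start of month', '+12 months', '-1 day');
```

`start of month` rewinds 1996-01-05 to 1996-01-01.
Adding +12 months to 1996-01-01 gives 1997-01-01.
Going back 1 day from 1997-01-01 reaches 1996-12-31 (last day of December, 31 days).

1996-12-31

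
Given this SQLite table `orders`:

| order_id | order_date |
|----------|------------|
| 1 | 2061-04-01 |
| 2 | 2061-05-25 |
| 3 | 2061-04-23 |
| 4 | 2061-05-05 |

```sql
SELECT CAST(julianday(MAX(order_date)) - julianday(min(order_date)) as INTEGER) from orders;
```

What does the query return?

MIN = 2061-04-01, MAX = 2061-05-25.
29 days remain in April 2061 after the 1st (30 − 1).
Then 25 days into May 2061.
Total: 29 + 25 = 54.

54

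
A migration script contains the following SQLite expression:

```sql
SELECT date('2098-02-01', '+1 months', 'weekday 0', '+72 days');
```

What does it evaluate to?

2098-05-13

Adding +1 month to 2098-02-01 gives 2098-03-01.
`weekday 0` advances to the next Sunday; 2098-03-01 is a Saturday, so it moves forward to 2098-03-02.
Applying '+72 days' to 2098-03-02: counting 72 days forward gives 2098-05-13.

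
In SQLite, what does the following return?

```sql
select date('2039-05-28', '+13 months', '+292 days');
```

Adding +13 months to 2039-05-28 gives 2040-06-28.
Applying '+292 days' to 2040-06-28: counting 292 days forward gives 2041-04-16.

2041-04-16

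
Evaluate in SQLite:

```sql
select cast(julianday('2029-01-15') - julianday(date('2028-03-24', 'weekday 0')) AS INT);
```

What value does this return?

295

`weekday 0` advances to the next Sunday; 2028-03-24 is a Friday, so it moves forward to 2028-03-26.
5 days remain in March 2028 after the 26th (31 − 26).
Full months from April 2028 through December 2028 contribute their day counts.
Then 15 days into January 2029.
Total: 5 + 30 + 31 + 30 + 31 + 31 + 30 + 31 + 30 + 31 + 15 = 295.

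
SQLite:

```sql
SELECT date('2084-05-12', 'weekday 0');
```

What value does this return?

`weekday 0` advances to the next Sunday; 2084-05-12 is a Friday, so it moves forward to 2084-05-14.

2084-05-14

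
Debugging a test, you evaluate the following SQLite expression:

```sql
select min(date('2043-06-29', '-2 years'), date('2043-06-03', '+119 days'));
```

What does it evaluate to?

2041-06-29

date('2043-06-29', '-2 years') → 2041-06-29.
date('2043-06-03', '+119 days') → 2043-09-30.
Earlier of the two is 2041-06-29.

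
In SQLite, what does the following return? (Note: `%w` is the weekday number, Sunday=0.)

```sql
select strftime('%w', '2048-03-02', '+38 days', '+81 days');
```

First apply '+38 days', '+81 days': 2048-03-02 → 2048-06-29.
2048-06-29 is a Monday; with Sunday=0 that is 1.

1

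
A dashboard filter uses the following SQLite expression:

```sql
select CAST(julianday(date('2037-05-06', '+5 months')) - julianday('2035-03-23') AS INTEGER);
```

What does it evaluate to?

Adding +5 months to 2037-05-06 gives 2037-10-06.
8 days remain in March 2035 after the 23rd (31 − 23).
Full months from April 2035 through September 2037 contribute their day counts.
Then 6 days into October 2037.
Total: 8 + 30 + 31 + 30 + 31 + 31 + 30 + 31 + 30 + 31 + 31 + 29 + 31 + 30 + 31 + 30 + 31 + 31 + 30 + 31 + 30 + 31 + 31 + 28 + 31 + 30 + 31 + 30 + 31 + 31 + 30 + 6 = 928.

928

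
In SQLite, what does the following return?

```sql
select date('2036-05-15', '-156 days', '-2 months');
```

Applying '-156 days' to 2036-05-15: counting 156 days back gives 2035-12-11.
Adding -2 months to 2035-12-11 gives 2035-10-11.

2035-10-11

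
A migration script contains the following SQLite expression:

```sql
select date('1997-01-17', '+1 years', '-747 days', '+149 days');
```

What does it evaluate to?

1996-05-29

Adding +1 year to 1997-01-17 gives 1998-01-17.
Applying '-747 days' to 1998-01-17: counting 747 days back gives 1996-01-01.
Applying '+149 days' to 1996-01-01: counting 149 days forward gives 1996-05-29.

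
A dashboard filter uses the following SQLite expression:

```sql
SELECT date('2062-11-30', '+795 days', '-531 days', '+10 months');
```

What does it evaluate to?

Applying '+795 days' to 2062-11-30: counting 795 days forward gives 2065-02-02.
Applying '-531 days' to 2065-02-02: counting 531 days back gives 2063-08-21.
Adding +10 months to 2063-08-21 gives 2064-06-21.

2064-06-21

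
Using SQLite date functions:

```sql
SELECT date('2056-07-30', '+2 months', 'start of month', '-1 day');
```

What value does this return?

2056-08-31

Adding +2 months to 2056-07-30 gives 2056-09-30.
`start of month` rewinds 2056-09-30 to 2056-09-01.
Going back 1 day from 2056-09-01 reaches 2056-08-31 (last day of August, 31 days).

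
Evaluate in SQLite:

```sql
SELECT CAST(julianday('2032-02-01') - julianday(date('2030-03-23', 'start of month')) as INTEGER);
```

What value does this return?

`start of month` rewinds 2030-03-23 to 2030-03-01.
30 days remain in March 2030 after the 1st (31 − 1).
Full months from April 2030 through January 2032 contribute their day counts.
Then 1 day into February 2032.
Total: 30 + 30 + 31 + 30 + 31 + 31 + 30 + 31 + 30 + 31 + 31 + 28 + 31 + 30 + 31 + 30 + 31 + 31 + 30 + 31 + 30 + 31 + 31 + 1 = 702.

702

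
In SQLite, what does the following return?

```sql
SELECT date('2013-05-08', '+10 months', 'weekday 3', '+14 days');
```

Adding +10 months to 2013-05-08 gives 2014-03-08.
`weekday 3` advances to the next Wednesday; 2014-03-08 is a Saturday, so it moves forward to 2014-03-12.
Advancing 14 more days within March lands on 2014-03-26.

2014-03-26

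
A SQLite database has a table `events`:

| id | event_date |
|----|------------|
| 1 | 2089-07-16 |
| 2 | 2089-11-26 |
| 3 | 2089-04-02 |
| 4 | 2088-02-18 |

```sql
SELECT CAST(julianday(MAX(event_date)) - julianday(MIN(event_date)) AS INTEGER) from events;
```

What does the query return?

647

MIN = 2088-02-18, MAX = 2089-11-26.
11 days remain in February 2088 after the 18th (29 − 18).
Full months from March 2088 through October 2089 contribute their day counts.
Then 26 days into November 2089.
Total: 11 + 31 + 30 + 31 + 30 + 31 + 31 + 30 + 31 + 30 + 31 + 31 + 28 + 31 + 30 + 31 + 30 + 31 + 31 + 30 + 31 + 26 = 647.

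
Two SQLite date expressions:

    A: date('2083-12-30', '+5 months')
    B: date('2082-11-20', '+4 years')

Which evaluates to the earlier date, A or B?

A = 2084-05-30.
B = 2086-11-20.
A is earlier.

A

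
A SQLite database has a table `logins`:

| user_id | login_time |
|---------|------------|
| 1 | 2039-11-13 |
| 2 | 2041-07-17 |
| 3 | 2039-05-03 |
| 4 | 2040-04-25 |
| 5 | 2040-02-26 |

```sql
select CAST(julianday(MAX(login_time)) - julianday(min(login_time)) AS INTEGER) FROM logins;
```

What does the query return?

MIN = 2039-05-03, MAX = 2041-07-17.
28 days remain in May 2039 after the 3rd (31 − 3).
Full months from June 2039 through June 2041 contribute their day counts.
Then 17 days into July 2041.
Total: 28 + 30 + 31 + 31 + 30 + 31 + 30 + 31 + 31 + 29 + 31 + 30 + 31 + 30 + 31 + 31 + 30 + 31 + 30 + 31 + 31 + 28 + 31 + 30 + 31 + 30 + 17 = 806.

806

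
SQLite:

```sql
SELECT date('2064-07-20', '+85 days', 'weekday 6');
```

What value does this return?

Applying '+85 days' to 2064-07-20: counting 85 days forward gives 2064-10-13.
`weekday 6` advances to the next Saturday; 2064-10-13 is a Monday, so it moves forward to 2064-10-18.

2064-10-18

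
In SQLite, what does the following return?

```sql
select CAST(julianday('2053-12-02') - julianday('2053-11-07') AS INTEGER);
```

23 days remain in November 2053 after the 7th (30 − 7).
Then 2 days into December 2053.
Total: 23 + 2 = 25.

25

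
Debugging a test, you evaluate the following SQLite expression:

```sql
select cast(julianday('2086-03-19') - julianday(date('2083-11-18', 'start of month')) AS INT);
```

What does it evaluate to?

869

`start of month` rewinds 2083-11-18 to 2083-11-01.
29 days remain in November 2083 after the 1st (30 − 1).
Full months from December 2083 through February 2086 contribute their day counts.
Then 19 days into March 2086.
Total: 29 + 31 + 31 + 29 + 31 + 30 + 31 + 30 + 31 + 31 + 30 + 31 + 30 + 31 + 31 + 28 + 31 + 30 + 31 + 30 + 31 + 31 + 30 + 31 + 30 + 31 + 31 + 28 + 19 = 869.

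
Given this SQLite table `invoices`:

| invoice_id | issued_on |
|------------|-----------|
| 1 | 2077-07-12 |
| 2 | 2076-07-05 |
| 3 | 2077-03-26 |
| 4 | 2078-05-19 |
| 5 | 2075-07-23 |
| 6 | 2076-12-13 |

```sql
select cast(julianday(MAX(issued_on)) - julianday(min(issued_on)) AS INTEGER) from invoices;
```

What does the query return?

1031

MIN = 2075-07-23, MAX = 2078-05-19.
8 days remain in July 2075 after the 23rd (31 − 23).
Full months from August 2075 through April 2078 contribute their day counts.
Then 19 days into May 2078.
Total: 8 + 31 + 30 + 31 + 30 + 31 + 31 + 29 + 31 + 30 + 31 + 30 + 31 + 31 + 30 + 31 + 30 + 31 + 31 + 28 + 31 + 30 + 31 + 30 + 31 + 31 + 30 + 31 + 30 + 31 + 31 + 28 + 31 + 30 + 19 = 1031.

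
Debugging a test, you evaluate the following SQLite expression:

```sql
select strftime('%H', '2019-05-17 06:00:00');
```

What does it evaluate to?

06

`%H` extracts the 2-digit hour (00-23): 06.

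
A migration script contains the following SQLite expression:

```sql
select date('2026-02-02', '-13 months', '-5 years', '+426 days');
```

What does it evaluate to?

2021-03-03

Adding -13 months to 2026-02-02 gives 2025-01-02.
Adding -5 years to 2025-01-02 gives 2020-01-02.
Applying '+426 days' to 2020-01-02: counting 426 days forward gives 2021-03-03.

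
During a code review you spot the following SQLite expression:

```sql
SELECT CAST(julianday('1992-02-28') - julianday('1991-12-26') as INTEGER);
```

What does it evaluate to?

64

5 days remain in December 1991 after the 26th (31 − 26).
January 1992: 31 days.
Then 28 days into February 1992.
Total: 5 + 31 + 28 = 64.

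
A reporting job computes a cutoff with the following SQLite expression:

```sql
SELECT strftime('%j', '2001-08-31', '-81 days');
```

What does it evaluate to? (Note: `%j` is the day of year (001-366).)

162

First apply '-81 days': 2001-08-31 → 2001-06-11.
Day-of-year for 2001-06-11: days since 2001-01-01 inclusive = 162, zero-padded to 162.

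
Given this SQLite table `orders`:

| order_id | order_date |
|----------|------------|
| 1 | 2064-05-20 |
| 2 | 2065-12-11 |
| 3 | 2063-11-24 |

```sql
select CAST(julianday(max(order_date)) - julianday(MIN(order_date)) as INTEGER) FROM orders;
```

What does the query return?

MIN = 2063-11-24, MAX = 2065-12-11.
6 days remain in November 2063 after the 24th (30 − 24).
Full months from December 2063 through November 2065 contribute their day counts.
Then 11 days into December 2065.
Total: 6 + 31 + 31 + 29 + 31 + 30 + 31 + 30 + 31 + 31 + 30 + 31 + 30 + 31 + 31 + 28 + 31 + 30 + 31 + 30 + 31 + 31 + 30 + 31 + 30 + 11 = 748.

748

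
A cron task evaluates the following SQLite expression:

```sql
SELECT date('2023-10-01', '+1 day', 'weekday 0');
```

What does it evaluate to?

2023-10-08

Advancing 1 more day within October lands on 2023-10-02.
`weekday 0` advances to the next Sunday; 2023-10-02 is a Monday, so it moves forward to 2023-10-08.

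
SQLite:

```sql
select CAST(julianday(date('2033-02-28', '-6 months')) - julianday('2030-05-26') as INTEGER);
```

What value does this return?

Adding -6 months to 2033-02-28 gives 2032-08-28.
5 days remain in May 2030 after the 26th (31 − 26).
Full months from June 2030 through July 2032 contribute their day counts.
Then 28 days into August 2032.
Total: 5 + 30 + 31 + 31 + 30 + 31 + 30 + 31 + 31 + 28 + 31 + 30 + 31 + 30 + 31 + 31 + 30 + 31 + 30 + 31 + 31 + 29 + 31 + 30 + 31 + 30 + 31 + 28 = 825.

825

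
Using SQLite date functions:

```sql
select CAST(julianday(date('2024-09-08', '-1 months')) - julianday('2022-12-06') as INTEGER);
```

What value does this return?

611

Adding -1 month to 2024-09-08 gives 2024-08-08.
25 days remain in December 2022 after the 6th (31 − 6).
Full months from January 2023 through July 2024 contribute their day counts.
Then 8 days into August 2024.
Total: 25 + 31 + 28 + 31 + 30 + 31 + 30 + 31 + 31 + 30 + 31 + 30 + 31 + 31 + 29 + 31 + 30 + 31 + 30 + 31 + 8 = 611.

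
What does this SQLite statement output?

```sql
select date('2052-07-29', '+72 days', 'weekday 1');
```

2052-10-14

Applying '+72 days' to 2052-07-29: counting 72 days forward gives 2052-10-09.
`weekday 1` advances to the next Monday; 2052-10-09 is a Wednesday, so it moves forward to 2052-10-14.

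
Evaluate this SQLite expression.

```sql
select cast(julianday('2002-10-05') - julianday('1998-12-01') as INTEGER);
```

30 days remain in December 1998 after the 1st (31 − 1).
Full months from January 1999 through September 2002 contribute their day counts.
Then 5 days into October 2002.
Total: 30 + 31 + 28 + 31 + 30 + 31 + 30 + 31 + 31 + 30 + 31 + 30 + 31 + 31 + 29 + 31 + 30 + 31 + 30 + 31 + 31 + 30 + 31 + 30 + 31 + 31 + 28 + 31 + 30 + 31 + 30 + 31 + 31 + 30 + 31 + 30 + 31 + 31 + 28 + 31 + 30 + 31 + 30 + 31 + 31 + 30 + 5 = 1404.

1404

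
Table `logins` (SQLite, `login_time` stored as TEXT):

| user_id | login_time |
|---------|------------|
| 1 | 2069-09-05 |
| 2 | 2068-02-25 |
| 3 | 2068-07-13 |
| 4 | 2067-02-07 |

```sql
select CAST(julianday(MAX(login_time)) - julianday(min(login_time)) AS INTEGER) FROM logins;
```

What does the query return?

MIN = 2067-02-07, MAX = 2069-09-05.
21 days remain in February 2067 after the 7th (28 − 7).
Full months from March 2067 through August 2069 contribute their day counts.
Then 5 days into September 2069.
Total: 21 + 31 + 30 + 31 + 30 + 31 + 31 + 30 + 31 + 30 + 31 + 31 + 29 + 31 + 30 + 31 + 30 + 31 + 31 + 30 + 31 + 30 + 31 + 31 + 28 + 31 + 30 + 31 + 30 + 31 + 31 + 5 = 941.

941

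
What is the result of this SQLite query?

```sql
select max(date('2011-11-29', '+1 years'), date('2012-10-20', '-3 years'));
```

2012-11-29

date('2011-11-29', '+1 years') → 2012-11-29.
date('2012-10-20', '-3 years') → 2009-10-20.
Later of the two is 2012-11-29.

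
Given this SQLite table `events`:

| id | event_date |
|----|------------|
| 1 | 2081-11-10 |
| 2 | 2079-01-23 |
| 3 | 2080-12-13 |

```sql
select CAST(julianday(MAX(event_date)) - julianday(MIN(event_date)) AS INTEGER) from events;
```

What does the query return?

1022

MIN = 2079-01-23, MAX = 2081-11-10.
8 days remain in January 2079 after the 23rd (31 − 23).
Full months from February 2079 through October 2081 contribute their day counts.
Then 10 days into November 2081.
Total: 8 + 28 + 31 + 30 + 31 + 30 + 31 + 31 + 30 + 31 + 30 + 31 + 31 + 29 + 31 + 30 + 31 + 30 + 31 + 31 + 30 + 31 + 30 + 31 + 31 + 28 + 31 + 30 + 31 + 30 + 31 + 31 + 30 + 31 + 10 = 1022.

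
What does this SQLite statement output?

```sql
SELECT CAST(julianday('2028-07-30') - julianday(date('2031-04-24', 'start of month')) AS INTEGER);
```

-975

`start of month` rewinds 2031-04-24 to 2031-04-01.
1 day remains in July 2028 after the 30th (31 − 30).
Full months from August 2028 through March 2031 contribute their day counts.
Then 1 day into April 2031.
Total: 1 + 31 + 30 + 31 + 30 + 31 + 31 + 28 + 31 + 30 + 31 + 30 + 31 + 31 + 30 + 31 + 30 + 31 + 31 + 28 + 31 + 30 + 31 + 30 + 31 + 31 + 30 + 31 + 30 + 31 + 31 + 28 + 31 + 1 = 975.
The subtraction is earlier − later, so the result is −975 → -975.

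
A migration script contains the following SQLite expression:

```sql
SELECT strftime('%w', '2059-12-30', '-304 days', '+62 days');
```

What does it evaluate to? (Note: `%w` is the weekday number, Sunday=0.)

First apply '-304 days', '+62 days': 2059-12-30 → 2059-05-02.
2059-05-02 is a Friday; with Sunday=0 that is 5.

5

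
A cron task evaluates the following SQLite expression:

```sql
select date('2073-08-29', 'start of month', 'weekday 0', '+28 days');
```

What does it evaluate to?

2073-09-03

`start of month` rewinds 2073-08-29 to 2073-08-01.
`weekday 0` advances to the next Sunday; 2073-08-01 is a Tuesday, so it moves forward to 2073-08-06.
August 2073 has 31 days; 25 remain after the 6th, so 26 days reach 2073-09-01.
Advancing 2 more days within September lands on 2073-09-03.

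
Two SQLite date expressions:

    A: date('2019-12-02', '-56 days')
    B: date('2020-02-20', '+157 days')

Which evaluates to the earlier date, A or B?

A = 2019-10-07.
B = 2020-07-26.
A is earlier.

A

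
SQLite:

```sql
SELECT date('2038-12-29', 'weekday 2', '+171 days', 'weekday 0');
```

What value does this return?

2039-06-26

`weekday 2` advances to the next Tuesday; 2038-12-29 is a Wednesday, so it moves forward to 2039-01-04.
Applying '+171 days' to 2039-01-04: counting 171 days forward gives 2039-06-24.
`weekday 0` advances to the next Sunday; 2039-06-24 is a Friday, so it moves forward to 2039-06-26.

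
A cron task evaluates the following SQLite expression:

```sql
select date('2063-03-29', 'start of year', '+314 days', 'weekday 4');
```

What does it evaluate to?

`start of year` rewinds 2063-03-29 to 2063-01-01.
Applying '+314 days' to 2063-01-01: counting 314 days forward gives 2063-11-11.
`weekday 4` advances to the next Thursday; 2063-11-11 is a Sunday, so it moves forward to 2063-11-15.

2063-11-15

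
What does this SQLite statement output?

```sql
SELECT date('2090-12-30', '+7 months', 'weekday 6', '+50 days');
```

Adding +7 months to 2090-12-30 gives 2091-07-30.
`weekday 6` advances to the next Saturday; 2091-07-30 is a Monday, so it moves forward to 2091-08-04.
Applying '+50 days' to 2091-08-04: counting 50 days forward gives 2091-09-23.

2091-09-23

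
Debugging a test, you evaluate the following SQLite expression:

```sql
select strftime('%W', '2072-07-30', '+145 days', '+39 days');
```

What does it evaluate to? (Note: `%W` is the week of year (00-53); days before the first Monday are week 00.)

05

First apply '+145 days', '+39 days': 2072-07-30 → 2073-01-30.
2073-01-30 is a Monday. SQLite's %W counts Mondays since the year started; the result is 05.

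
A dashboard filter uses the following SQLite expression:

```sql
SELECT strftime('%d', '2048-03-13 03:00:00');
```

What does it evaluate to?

`%d` extracts the 2-digit day of month: 13.

13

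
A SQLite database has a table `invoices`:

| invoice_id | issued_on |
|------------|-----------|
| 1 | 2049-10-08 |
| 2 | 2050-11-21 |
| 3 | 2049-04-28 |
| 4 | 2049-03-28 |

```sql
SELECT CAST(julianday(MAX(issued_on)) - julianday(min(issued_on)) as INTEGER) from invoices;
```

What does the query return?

603

MIN = 2049-03-28, MAX = 2050-11-21.
3 days remain in March 2049 after the 28th (31 − 28).
Full months from April 2049 through October 2050 contribute their day counts.
Then 21 days into November 2050.
Total: 3 + 30 + 31 + 30 + 31 + 31 + 30 + 31 + 30 + 31 + 31 + 28 + 31 + 30 + 31 + 30 + 31 + 31 + 30 + 31 + 21 = 603.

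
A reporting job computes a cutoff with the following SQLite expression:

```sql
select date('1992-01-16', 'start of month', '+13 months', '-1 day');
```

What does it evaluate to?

1993-01-31

`start of month` rewinds 1992-01-16 to 1992-01-01.
Adding +13 months to 1992-01-01 gives 1993-02-01.
Going back 1 day from 1993-02-01 reaches 1993-01-31 (last day of January, 31 days).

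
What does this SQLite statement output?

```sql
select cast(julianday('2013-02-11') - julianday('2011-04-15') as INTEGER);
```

668

15 days remain in April 2011 after the 15th (30 − 15).
Full months from May 2011 through January 2013 contribute their day counts.
Then 11 days into February 2013.
Total: 15 + 31 + 30 + 31 + 31 + 30 + 31 + 30 + 31 + 31 + 29 + 31 + 30 + 31 + 30 + 31 + 31 + 30 + 31 + 30 + 31 + 31 + 11 = 668.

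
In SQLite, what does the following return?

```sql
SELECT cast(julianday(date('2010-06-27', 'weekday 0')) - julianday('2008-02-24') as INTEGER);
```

`weekday 0` advances to the next Sunday; 2010-06-27 is already a Sunday, so it stays at 2010-06-27.
5 days remain in February 2008 after the 24th (29 − 24).
Full months from March 2008 through May 2010 contribute their day counts.
Then 27 days into June 2010.
Total: 5 + 31 + 30 + 31 + 30 + 31 + 31 + 30 + 31 + 30 + 31 + 31 + 28 + 31 + 30 + 31 + 30 + 31 + 31 + 30 + 31 + 30 + 31 + 31 + 28 + 31 + 30 + 31 + 27 = 854.

854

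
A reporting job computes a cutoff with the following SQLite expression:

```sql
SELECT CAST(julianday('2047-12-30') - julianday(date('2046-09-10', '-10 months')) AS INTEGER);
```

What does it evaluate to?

780

Adding -10 months to 2046-09-10 gives 2045-11-10.
20 days remain in November 2045 after the 10th (30 − 10).
Full months from December 2045 through November 2047 contribute their day counts.
Then 30 days into December 2047.
Total: 20 + 31 + 31 + 28 + 31 + 30 + 31 + 30 + 31 + 31 + 30 + 31 + 30 + 31 + 31 + 28 + 31 + 30 + 31 + 30 + 31 + 31 + 30 + 31 + 30 + 30 = 780.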